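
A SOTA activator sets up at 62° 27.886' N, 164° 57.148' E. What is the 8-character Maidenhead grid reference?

RP22ll41

Add 180° to longitude and 90° to latitude: 344.95247, 152.46477.
Field: 344.95247/20 → 17 → R, 152.46477/10 → 15 → P; chars RP.
Square: 4.95247/2 → 2, 2.46477/1 → 2; chars 22.
Subsquare: 0.95247/0.0833333 → 11 → l, 0.46477/0.0416667 → 11 → l; chars ll.
Extended square: 0.03580/0.00833333 → 4, 0.00643/0.00416667 → 1; chars 41.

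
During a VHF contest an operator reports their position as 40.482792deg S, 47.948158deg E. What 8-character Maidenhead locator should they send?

Offset from 180°W / 90°S: lon 227.94816°, lat 49.51721°.
Field: lon ⌊227.94816/20⌋ = 11 → L; lat ⌊49.51721/10⌋ = 4 → E.
Square: lon ⌊7.94816/2⌋ = 3; lat ⌊9.51721/1⌋ = 9.
Subsquare: lon ⌊1.94816/0.0833333⌋ = 23 → x; lat ⌊0.51721/0.0416667⌋ = 12 → m.
Extended square: lon ⌊0.03149/0.00833333⌋ = 3; lat ⌊0.01721/0.00416667⌋ = 4.

LE39xm34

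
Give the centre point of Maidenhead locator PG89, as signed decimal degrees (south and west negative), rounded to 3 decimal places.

Field P=15, G=6: +15·20° lon, +6·10° lat → SW at lon 120°, lat -30°.
Square 8, 9: +8·2° lon, +9·1° lat → SW at lon 136°, lat -21°.
Cell spans 2° lon × 1° lat. Centre is SW corner plus half of each.
latitude -20.500, longitude 137.000.

-20.500, 137.000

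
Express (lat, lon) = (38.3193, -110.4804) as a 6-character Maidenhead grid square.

DM48sh

Shift to the Maidenhead origin (180°W, 90°S): lon 69.5196, lat 128.3193.
Field (20°×10°, letters A–R): lon ⌊69.5196/20⌋ = 3 → D; lat ⌊128.3193/10⌋ = 12 → M.
Square (2°×1°, digits 0–9): lon ⌊9.5196/2⌋ = 4; lat ⌊8.3193/1⌋ = 8.
Subsquare (5′×2.5′, letters a–x): lon ⌊1.5196/0.0833333⌋ = 18 → s; lat ⌊0.3193/0.0416667⌋ = 7 → h.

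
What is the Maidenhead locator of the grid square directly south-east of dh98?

EH07

Longitude square 9; +1 → 10, wraps to 0, carry into field.
Longitude field D = 3; +1 → 4 = E.
Latitude square 8; −1 → 7.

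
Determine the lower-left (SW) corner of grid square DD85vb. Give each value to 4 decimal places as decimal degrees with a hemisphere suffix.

54.9583° S, 102.2500° W

Field D=3, D=3: +3·20° lon, +3·10° lat → SW at lon -120°, lat -60°.
Square 8, 5: +8·2° lon, +5·1° lat → SW at lon -104°, lat -55°.
Subsquare v=21, b=1: +21·0.0833333° lon, +1·0.0416667° lat → SW at lon -102.25°, lat -54.9583°.
latitude 54.9583° S, longitude 102.2500° W.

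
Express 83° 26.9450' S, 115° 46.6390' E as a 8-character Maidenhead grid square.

OA76vn32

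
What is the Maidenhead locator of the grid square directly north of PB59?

Latitude square 9; +1 → 10, wraps to 0, carry into field.
Latitude field B = 1; +1 → 2 = C.
The longitude characters are unchanged.

PC50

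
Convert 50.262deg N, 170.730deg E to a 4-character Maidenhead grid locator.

Add 180° to longitude and 90° to latitude: 350.73, 140.26.
Field: lon ⌊350.73/20⌋ = 17 → R; lat ⌊140.26/10⌋ = 14 → O.
Square: lon ⌊10.73/2⌋ = 5; lat ⌊0.26/1⌋ = 0.

RO50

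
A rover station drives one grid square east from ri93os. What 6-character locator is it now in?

RI93ps

Longitude subsquare o = 14; +1 → 15 = p.
The latitude characters are unchanged.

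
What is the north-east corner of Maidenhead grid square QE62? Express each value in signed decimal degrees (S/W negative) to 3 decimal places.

-47.000, 154.000

Field Q=16, E=4: +16·20° lon, +4·10° lat → SW at lon 140°, lat -50°.
Square 6, 2: +6·2° lon, +2·1° lat → SW at lon 152°, lat -48°.
Cell spans 2° lon × 1° lat. NE corner is SW corner plus one full cell.
latitude -47.000, longitude 154.000.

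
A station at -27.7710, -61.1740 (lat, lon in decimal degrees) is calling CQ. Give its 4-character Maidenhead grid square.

FG92

Shift to the Maidenhead origin (180°W, 90°S): lon 118.83, lat 62.23.
Field: lon ⌊118.83/20⌋ = 5 → F; lat ⌊62.23/10⌋ = 6 → G.
Square: lon ⌊18.83/2⌋ = 9; lat ⌊2.23/1⌋ = 2.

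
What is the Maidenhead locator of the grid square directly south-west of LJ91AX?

LJ81xw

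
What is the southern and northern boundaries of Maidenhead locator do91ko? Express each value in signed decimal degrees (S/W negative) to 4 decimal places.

51.5833, 51.6250

Field D=3, O=14: +3·20° lon, +14·10° lat → SW at lon -120°, lat 50°.
Square 9, 1: +9·2° lon, +1·1° lat → SW at lon -102°, lat 51°.
Subsquare k=10, o=14: +10·0.0833333° lon, +14·0.0416667° lat → SW at lon -101.167°, lat 51.5833°.
Cell spans 0.0833333° lon × 0.0416667° lat.
south 51.5833, north 51.6250.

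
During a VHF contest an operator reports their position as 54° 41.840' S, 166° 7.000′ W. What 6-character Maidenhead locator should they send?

Shift to the Maidenhead origin (180°W, 90°S): lon 13.8833, lat 35.3027.
Field: lon ⌊13.8833/20⌋ = 0 → A; lat ⌊35.3027/10⌋ = 3 → D.
Square: lon ⌊13.8833/2⌋ = 6; lat ⌊5.3027/1⌋ = 5.
Subsquare: lon ⌊1.8833/0.0833333⌋ = 22 → w; lat ⌊0.3027/0.0416667⌋ = 7 → h.

AD65wh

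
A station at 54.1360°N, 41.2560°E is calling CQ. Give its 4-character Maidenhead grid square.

Add 180° to longitude and 90° to latitude: 221.26, 144.14.
Field: 221.26/20 → 11 → L, 144.14/10 → 14 → O; chars LO.
Square: 1.26/2 → 0, 4.14/1 → 4; chars 04.

LO04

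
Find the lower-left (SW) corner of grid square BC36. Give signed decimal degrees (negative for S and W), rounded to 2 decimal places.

Field B=1, C=2: +1·20° lon, +2·10° lat → SW at lon -160°, lat -70°.
Square 3, 6: +3·2° lon, +6·1° lat → SW at lon -154°, lat -64°.
latitude -64.00, longitude -154.00.

-64.00, -154.00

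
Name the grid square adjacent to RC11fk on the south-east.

RC11gj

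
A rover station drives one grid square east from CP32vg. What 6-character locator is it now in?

Longitude subsquare v = 21; +1 → 22 = w.
The latitude characters are unchanged.

CP32wg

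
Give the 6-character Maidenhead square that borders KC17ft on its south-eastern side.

KC17gs

Longitude subsquare f = 5; +1 → 6 = g.
Latitude subsquare t = 19; −1 → 18 = s.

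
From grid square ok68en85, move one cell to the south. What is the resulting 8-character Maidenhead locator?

OK68en84

Latitude extended square 5; −1 → 4.
The longitude characters are unchanged.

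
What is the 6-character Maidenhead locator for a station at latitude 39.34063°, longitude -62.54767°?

FM89ri

Offset from 180°W / 90°S: lon 117.4523°, lat 129.3406°.
Field: lon ⌊117.4523/20⌋ = 5 → F; lat ⌊129.3406/10⌋ = 12 → M.
Square: lon ⌊17.4523/2⌋ = 8; lat ⌊9.3406/1⌋ = 9.
Subsquare: lon ⌊1.4523/0.0833333⌋ = 17 → r; lat ⌊0.3406/0.0416667⌋ = 8 → i.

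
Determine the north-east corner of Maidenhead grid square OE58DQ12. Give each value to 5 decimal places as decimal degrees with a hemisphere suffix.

Field O=14, E=4: +14·20° lon, +4·10° lat → SW at lon 100°, lat -50°.
Square 5, 8: +5·2° lon, +8·1° lat → SW at lon 110°, lat -42°.
Subsquare d=3, q=16: +3·0.0833333° lon, +16·0.0416667° lat → SW at lon 110.25°, lat -41.3333°.
Extended square 1, 2: +1·0.00833333° lon, +2·0.00416667° lat → SW at lon 110.258°, lat -41.325°.
Cell spans 0.00833333° lon × 0.00416667° lat. NE corner is SW corner plus one full cell.
latitude 41.32083° S, longitude 110.26667° E.

41.32083° S, 110.26667° E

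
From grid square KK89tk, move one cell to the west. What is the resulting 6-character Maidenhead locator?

Longitude subsquare t = 19; −1 → 18 = s.
The latitude characters are unchanged.

KK89sk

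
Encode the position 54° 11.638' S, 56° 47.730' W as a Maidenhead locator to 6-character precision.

Add 180° to longitude and 90° to latitude: 123.2045, 35.8060.
Field: lon ⌊123.2045/20⌋ = 6 → G; lat ⌊35.8060/10⌋ = 3 → D.
Square: lon ⌊3.2045/2⌋ = 1; lat ⌊5.8060/1⌋ = 5.
Subsquare: lon ⌊1.2045/0.0833333⌋ = 14 → o; lat ⌊0.8060/0.0416667⌋ = 19 → t.

GD15ot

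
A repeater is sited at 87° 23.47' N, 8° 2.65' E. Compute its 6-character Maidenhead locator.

JR47aj

Shift to the Maidenhead origin (180°W, 90°S): lon 188.0442, lat 177.3912.
Field: 188.0442/20 → 9 → J, 177.3912/10 → 17 → R; chars JR.
Square: 8.0442/2 → 4, 7.3912/1 → 7; chars 47.
Subsquare: 0.0442/0.0833333 → 0 → a, 0.3912/0.0416667 → 9 → j; chars aj.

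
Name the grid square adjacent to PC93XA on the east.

QC03aa

Longitude subsquare x = 23; +1 → 24, wraps to 0 = a, carry into square.
Longitude square 9; +1 → 10, wraps to 0, carry into field.
Longitude field P = 15; +1 → 16 = Q.
The latitude characters are unchanged.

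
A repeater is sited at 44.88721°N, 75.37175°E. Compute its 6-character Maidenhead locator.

Shift to the Maidenhead origin (180°W, 90°S): lon 255.3718, lat 134.8872.
Field: lon ⌊255.3718/20⌋ = 12 → M; lat ⌊134.8872/10⌋ = 13 → N.
Square: lon ⌊15.3718/2⌋ = 7; lat ⌊4.8872/1⌋ = 4.
Subsquare: lon ⌊1.3718/0.0833333⌋ = 16 → q; lat ⌊0.8872/0.0416667⌋ = 21 → v.

MN74qv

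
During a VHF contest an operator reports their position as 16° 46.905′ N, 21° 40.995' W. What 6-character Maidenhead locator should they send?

Offset from 180°W / 90°S: lon 158.3168°, lat 106.7818°.
Field: 158.3168/20 → 7 → H, 106.7818/10 → 10 → K; chars HK.
Square: 18.3168/2 → 9, 6.7818/1 → 6; chars 96.
Subsquare: 0.3168/0.0833333 → 3 → d, 0.7818/0.0416667 → 18 → s; chars ds.

HK96ds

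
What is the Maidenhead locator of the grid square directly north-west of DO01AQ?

CO91xr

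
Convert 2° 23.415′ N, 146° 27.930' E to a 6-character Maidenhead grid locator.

QJ32fj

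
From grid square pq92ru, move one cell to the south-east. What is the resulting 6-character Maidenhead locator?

PQ92st

Longitude subsquare r = 17; +1 → 18 = s.
Latitude subsquare u = 20; −1 → 19 = t.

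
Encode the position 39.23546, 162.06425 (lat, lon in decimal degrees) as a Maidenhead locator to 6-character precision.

RM19af

Add 180° to longitude and 90° to latitude: 342.0643, 129.2355.
Field (20°×10°, letters A–R): lon ⌊342.0643/20⌋ = 17 → R; lat ⌊129.2355/10⌋ = 12 → M.
Square (2°×1°, digits 0–9): lon ⌊2.0643/2⌋ = 1; lat ⌊9.2355/1⌋ = 9.
Subsquare (5′×2.5′, letters a–x): lon ⌊0.0643/0.0833333⌋ = 0 → a; lat ⌊0.2355/0.0416667⌋ = 5 → f.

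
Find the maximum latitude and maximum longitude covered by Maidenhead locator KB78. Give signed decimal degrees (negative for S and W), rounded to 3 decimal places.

-71.000, 36.000

Field K=10, B=1: +10·20° lon, +1·10° lat → SW at lon 20°, lat -80°.
Square 7, 8: +7·2° lon, +8·1° lat → SW at lon 34°, lat -72°.
Cell spans 2° lon × 1° lat. NE corner is SW corner plus one full cell.
latitude -71.000, longitude 36.000.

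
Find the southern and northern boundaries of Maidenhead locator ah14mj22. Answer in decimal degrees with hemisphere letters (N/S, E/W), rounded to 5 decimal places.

Field A=0, H=7: +0·20° lon, +7·10° lat → SW at lon -180°, lat -20°.
Square 1, 4: +1·2° lon, +4·1° lat → SW at lon -178°, lat -16°.
Subsquare m=12, j=9: +12·0.0833333° lon, +9·0.0416667° lat → SW at lon -177°, lat -15.625°.
Extended square 2, 2: +2·0.00833333° lon, +2·0.00416667° lat → SW at lon -176.983°, lat -15.6167°.
Cell spans 0.00833333° lon × 0.00416667° lat.
south 15.61667° S, north 15.61250° S.

15.61667° S, 15.61250° S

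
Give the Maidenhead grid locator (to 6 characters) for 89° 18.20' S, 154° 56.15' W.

BA20mq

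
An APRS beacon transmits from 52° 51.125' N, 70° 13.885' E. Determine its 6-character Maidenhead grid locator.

MO52cu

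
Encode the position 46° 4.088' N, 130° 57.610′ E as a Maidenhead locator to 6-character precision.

Shift to the Maidenhead origin (180°W, 90°S): lon 310.9602, lat 136.0681.
Field (20°×10°, letters A–R): 310.9602/20 → 15 → P, 136.0681/10 → 13 → N; chars PN.
Square (2°×1°, digits 0–9): 10.9602/2 → 5, 6.0681/1 → 6; chars 56.
Subsquare (5′×2.5′, letters a–x): 0.9602/0.0833333 → 11 → l, 0.0681/0.0416667 → 1 → b; chars lb.

PN56lb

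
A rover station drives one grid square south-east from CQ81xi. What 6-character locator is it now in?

CQ91ah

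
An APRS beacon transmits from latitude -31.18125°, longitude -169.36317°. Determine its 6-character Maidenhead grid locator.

AF58ht

Offset from 180°W / 90°S: lon 10.6368°, lat 58.8188°.
Field (20°×10°, letters A–R): 10.6368/20 → 0 → A, 58.8188/10 → 5 → F; chars AF.
Square (2°×1°, digits 0–9): 10.6368/2 → 5, 8.8188/1 → 8; chars 58.
Subsquare (5′×2.5′, letters a–x): 0.6368/0.0833333 → 7 → h, 0.8188/0.0416667 → 19 → t; chars ht.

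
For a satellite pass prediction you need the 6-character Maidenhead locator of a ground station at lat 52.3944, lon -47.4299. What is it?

GO62gj

Offset from 180°W / 90°S: lon 132.5701°, lat 142.3944°.
Field: 132.5701/20 → 6 → G, 142.3944/10 → 14 → O; chars GO.
Square: 12.5701/2 → 6, 2.3944/1 → 2; chars 62.
Subsquare: 0.5701/0.0833333 → 6 → g, 0.3944/0.0416667 → 9 → j; chars gj.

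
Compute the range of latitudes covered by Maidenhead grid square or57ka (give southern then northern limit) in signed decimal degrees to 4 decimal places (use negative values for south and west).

87.0000, 87.0417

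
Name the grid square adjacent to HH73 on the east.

HH83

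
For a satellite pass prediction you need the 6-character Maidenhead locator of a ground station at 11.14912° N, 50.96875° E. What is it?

Shift to the Maidenhead origin (180°W, 90°S): lon 230.9688, lat 101.1491.
Field (20°×10°, letters A–R): lon ⌊230.9688/20⌋ = 11 → L; lat ⌊101.1491/10⌋ = 10 → K.
Square (2°×1°, digits 0–9): lon ⌊10.9688/2⌋ = 5; lat ⌊1.1491/1⌋ = 1.
Subsquare (5′×2.5′, letters a–x): lon ⌊0.9688/0.0833333⌋ = 11 → l; lat ⌊0.1491/0.0416667⌋ = 3 → d.

LK51ld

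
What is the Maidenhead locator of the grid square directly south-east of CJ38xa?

CJ47ax

Longitude subsquare x = 23; +1 → 24, wraps to 0 = a, carry into square.
Longitude square 3; +1 → 4.
Latitude subsquare a = 0; −1 → -1, wraps to 23 = x, carry into square.
Latitude square 8; −1 → 7.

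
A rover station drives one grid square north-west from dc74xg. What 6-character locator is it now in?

DC74wh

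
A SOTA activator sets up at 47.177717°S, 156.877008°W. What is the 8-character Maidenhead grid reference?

BE12nt47

Shift to the Maidenhead origin (180°W, 90°S): lon 23.12299, lat 42.82228.
Field: lon ⌊23.12299/20⌋ = 1 → B; lat ⌊42.82228/10⌋ = 4 → E.
Square: lon ⌊3.12299/2⌋ = 1; lat ⌊2.82228/1⌋ = 2.
Subsquare: lon ⌊1.12299/0.0833333⌋ = 13 → n; lat ⌊0.82228/0.0416667⌋ = 19 → t.
Extended square: lon ⌊0.03966/0.00833333⌋ = 4; lat ⌊0.03062/0.00416667⌋ = 7.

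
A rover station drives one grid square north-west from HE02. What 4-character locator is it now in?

Longitude square 0; −1 → -1, wraps to 9, carry into field.
Longitude field H = 7; −1 → 6 = G.
Latitude square 2; +1 → 3.

GE93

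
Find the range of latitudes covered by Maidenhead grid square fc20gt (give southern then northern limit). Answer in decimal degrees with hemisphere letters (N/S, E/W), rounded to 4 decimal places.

Field F=5, C=2: +5·20° lon, +2·10° lat → SW at lon -80°, lat -70°.
Square 2, 0: +2·2° lon, +0·1° lat → SW at lon -76°, lat -70°.
Subsquare g=6, t=19: +6·0.0833333° lon, +19·0.0416667° lat → SW at lon -75.5°, lat -69.2083°.
Cell spans 0.0833333° lon × 0.0416667° lat.
south 69.2083° S, north 69.1667° S.

69.2083° S, 69.1667° S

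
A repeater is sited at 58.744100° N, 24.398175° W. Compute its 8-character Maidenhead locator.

HO78tr28

Add 180° to longitude and 90° to latitude: 155.60182, 148.74410.
Field: 155.60182/20 → 7 → H, 148.74410/10 → 14 → O; chars HO.
Square: 15.60182/2 → 7, 8.74410/1 → 8; chars 78.
Subsquare: 1.60182/0.0833333 → 19 → t, 0.74410/0.0416667 → 17 → r; chars tr.
Extended square: 0.01849/0.00833333 → 2, 0.03577/0.00416667 → 8; chars 28.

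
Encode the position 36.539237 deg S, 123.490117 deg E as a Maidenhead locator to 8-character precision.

PF13rl80

Offset from 180°W / 90°S: lon 303.49012°, lat 53.46076°.
Field (20°×10°, letters A–R): 303.49012/20 → 15 → P, 53.46076/10 → 5 → F; chars PF.
Square (2°×1°, digits 0–9): 3.49012/2 → 1, 3.46076/1 → 3; chars 13.
Subsquare (5′×2.5′, letters a–x): 1.49012/0.0833333 → 17 → r, 0.46076/0.0416667 → 11 → l; chars rl.
Extended square (30″×15″, digits 0–9): 0.07345/0.00833333 → 8, 0.00243/0.00416667 → 0; chars 80.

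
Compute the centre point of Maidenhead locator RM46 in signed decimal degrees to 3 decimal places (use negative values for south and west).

36.500, 169.000

Field R=17, M=12: +17·20° lon, +12·10° lat → SW at lon 160°, lat 30°.
Square 4, 6: +4·2° lon, +6·1° lat → SW at lon 168°, lat 36°.
Cell spans 2° lon × 1° lat. Centre is SW corner plus half of each.
latitude 36.500, longitude 169.000.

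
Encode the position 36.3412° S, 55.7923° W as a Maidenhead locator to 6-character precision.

GF23cp

Add 180° to longitude and 90° to latitude: 124.2077, 53.6588.
Field (20°×10°, letters A–R): lon ⌊124.2077/20⌋ = 6 → G; lat ⌊53.6588/10⌋ = 5 → F.
Square (2°×1°, digits 0–9): lon ⌊4.2077/2⌋ = 2; lat ⌊3.6588/1⌋ = 3.
Subsquare (5′×2.5′, letters a–x): lon ⌊0.2077/0.0833333⌋ = 2 → c; lat ⌊0.6588/0.0416667⌋ = 15 → p.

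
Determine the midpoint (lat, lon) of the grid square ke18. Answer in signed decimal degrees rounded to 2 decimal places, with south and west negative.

-41.50, 23.00

Field K=10, E=4: +10·20° lon, +4·10° lat → SW at lon 20°, lat -50°.
Square 1, 8: +1·2° lon, +8·1° lat → SW at lon 22°, lat -42°.
Cell spans 2° lon × 1° lat. Centre is SW corner plus half of each.
latitude -41.50, longitude 23.00.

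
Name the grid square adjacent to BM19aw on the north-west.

Longitude subsquare a = 0; −1 → -1, wraps to 23 = x, carry into square.
Longitude square 1; −1 → 0.
Latitude subsquare w = 22; +1 → 23 = x.

BM09xx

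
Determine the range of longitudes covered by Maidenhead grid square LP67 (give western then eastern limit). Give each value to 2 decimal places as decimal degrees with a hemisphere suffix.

52.00° E, 54.00° E

Field L=11, P=15: +11·20° lon, +15·10° lat → SW at lon 40°, lat 60°.
Square 6, 7: +6·2° lon, +7·1° lat → SW at lon 52°, lat 67°.
Cell spans 2° lon × 1° lat.
west 52.00° E, east 54.00° E.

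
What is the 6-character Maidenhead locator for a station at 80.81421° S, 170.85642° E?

RA59ke

Offset from 180°W / 90°S: lon 350.8564°, lat 9.1858°.
Field: lon ⌊350.8564/20⌋ = 17 → R; lat ⌊9.1858/10⌋ = 0 → A.
Square: lon ⌊10.8564/2⌋ = 5; lat ⌊9.1858/1⌋ = 9.
Subsquare: lon ⌊0.8564/0.0833333⌋ = 10 → k; lat ⌊0.1858/0.0416667⌋ = 4 → e.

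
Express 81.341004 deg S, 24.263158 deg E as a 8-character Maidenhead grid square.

KA28dp18

Shift to the Maidenhead origin (180°W, 90°S): lon 204.26316, lat 8.65900.
Field: 204.26316/20 → 10 → K, 8.65900/10 → 0 → A; chars KA.
Square: 4.26316/2 → 2, 8.65900/1 → 8; chars 28.
Subsquare: 0.26316/0.0833333 → 3 → d, 0.65900/0.0416667 → 15 → p; chars dp.
Extended square: 0.01316/0.00833333 → 1, 0.03400/0.00416667 → 8; chars 18.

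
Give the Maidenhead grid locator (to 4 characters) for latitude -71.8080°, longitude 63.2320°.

MB18

Offset from 180°W / 90°S: lon 243.23°, lat 18.19°.
Field: 243.23/20 → 12 → M, 18.19/10 → 1 → B; chars MB.
Square: 3.23/2 → 1, 8.19/1 → 8; chars 18.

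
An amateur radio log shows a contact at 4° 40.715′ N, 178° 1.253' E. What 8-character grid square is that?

RJ94aq22

Add 180° to longitude and 90° to latitude: 358.02088, 94.67858.
Field: lon ⌊358.02088/20⌋ = 17 → R; lat ⌊94.67858/10⌋ = 9 → J.
Square: lon ⌊18.02088/2⌋ = 9; lat ⌊4.67858/1⌋ = 4.
Subsquare: lon ⌊0.02088/0.0833333⌋ = 0 → a; lat ⌊0.67858/0.0416667⌋ = 16 → q.
Extended square: lon ⌊0.02088/0.00833333⌋ = 2; lat ⌊0.01192/0.00416667⌋ = 2.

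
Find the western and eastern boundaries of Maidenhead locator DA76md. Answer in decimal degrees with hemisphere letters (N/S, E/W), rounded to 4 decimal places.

105.0000° W, 104.9167° W

Field D=3, A=0: +3·20° lon, +0·10° lat → SW at lon -120°, lat -90°.
Square 7, 6: +7·2° lon, +6·1° lat → SW at lon -106°, lat -84°.
Subsquare m=12, d=3: +12·0.0833333° lon, +3·0.0416667° lat → SW at lon -105°, lat -83.875°.
Cell spans 0.0833333° lon × 0.0416667° lat.
west 105.0000° W, east 104.9167° W.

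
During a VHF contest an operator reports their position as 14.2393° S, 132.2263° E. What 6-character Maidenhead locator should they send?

Add 180° to longitude and 90° to latitude: 312.2263, 75.7607.
Field (20°×10°, letters A–R): 312.2263/20 → 15 → P, 75.7607/10 → 7 → H; chars PH.
Square (2°×1°, digits 0–9): 12.2263/2 → 6, 5.7607/1 → 5; chars 65.
Subsquare (5′×2.5′, letters a–x): 0.2263/0.0833333 → 2 → c, 0.7607/0.0416667 → 18 → s; chars cs.

PH65cs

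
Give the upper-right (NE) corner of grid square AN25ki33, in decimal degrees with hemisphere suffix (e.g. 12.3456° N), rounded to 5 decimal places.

45.35000° N, 175.13333° W

Field A=0, N=13: +0·20° lon, +13·10° lat → SW at lon -180°, lat 40°.
Square 2, 5: +2·2° lon, +5·1° lat → SW at lon -176°, lat 45°.
Subsquare k=10, i=8: +10·0.0833333° lon, +8·0.0416667° lat → SW at lon -175.167°, lat 45.3333°.
Extended square 3, 3: +3·0.00833333° lon, +3·0.00416667° lat → SW at lon -175.142°, lat 45.3458°.
Cell spans 0.00833333° lon × 0.00416667° lat. NE corner is SW corner plus one full cell.
latitude 45.35000° N, longitude 175.13333° W.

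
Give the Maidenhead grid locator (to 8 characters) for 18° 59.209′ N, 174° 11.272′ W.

AK28vx76

Shift to the Maidenhead origin (180°W, 90°S): lon 5.81213, lat 108.98682.
Field: 5.81213/20 → 0 → A, 108.98682/10 → 10 → K; chars AK.
Square: 5.81213/2 → 2, 8.98682/1 → 8; chars 28.
Subsquare: 1.81213/0.0833333 → 21 → v, 0.98682/0.0416667 → 23 → x; chars vx.
Extended square: 0.06213/0.00833333 → 7, 0.02848/0.00416667 → 6; chars 76.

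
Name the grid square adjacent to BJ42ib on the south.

Latitude subsquare b = 1; −1 → 0 = a.
The longitude characters are unchanged.

BJ42ia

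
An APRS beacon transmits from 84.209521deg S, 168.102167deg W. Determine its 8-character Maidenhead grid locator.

AA55ws79

Offset from 180°W / 90°S: lon 11.89783°, lat 5.79048°.
Field: 11.89783/20 → 0 → A, 5.79048/10 → 0 → A; chars AA.
Square: 11.89783/2 → 5, 5.79048/1 → 5; chars 55.
Subsquare: 1.89783/0.0833333 → 22 → w, 0.79048/0.0416667 → 18 → s; chars ws.
Extended square: 0.06450/0.00833333 → 7, 0.04048/0.00416667 → 9; chars 79.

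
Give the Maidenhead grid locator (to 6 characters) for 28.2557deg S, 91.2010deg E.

Shift to the Maidenhead origin (180°W, 90°S): lon 271.2010, lat 61.7443.
Field: 271.2010/20 → 13 → N, 61.7443/10 → 6 → G; chars NG.
Square: 11.2010/2 → 5, 1.7443/1 → 1; chars 51.
Subsquare: 1.2010/0.0833333 → 14 → o, 0.7443/0.0416667 → 17 → r; chars or.

NG51or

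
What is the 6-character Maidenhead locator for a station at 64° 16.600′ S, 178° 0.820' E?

RC95ar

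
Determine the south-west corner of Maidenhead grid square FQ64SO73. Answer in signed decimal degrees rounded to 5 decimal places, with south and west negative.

Field F=5, Q=16: +5·20° lon, +16·10° lat → SW at lon -80°, lat 70°.
Square 6, 4: +6·2° lon, +4·1° lat → SW at lon -68°, lat 74°.
Subsquare s=18, o=14: +18·0.0833333° lon, +14·0.0416667° lat → SW at lon -66.5°, lat 74.5833°.
Extended square 7, 3: +7·0.00833333° lon, +3·0.00416667° lat → SW at lon -66.4417°, lat 74.5958°.
latitude 74.59583, longitude -66.44167.

74.59583, -66.44167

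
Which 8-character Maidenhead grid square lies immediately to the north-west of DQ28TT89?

DQ28tu70

Longitude extended square 8; −1 → 7.
Latitude extended square 9; +1 → 10, wraps to 0, carry into subsquare.
Latitude subsquare t = 19; +1 → 20 = u.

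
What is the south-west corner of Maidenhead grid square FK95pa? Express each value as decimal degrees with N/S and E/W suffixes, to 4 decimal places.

15.0000° N, 60.7500° W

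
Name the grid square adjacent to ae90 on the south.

Latitude square 0; −1 → -1, wraps to 9, carry into field.
Latitude field E = 4; −1 → 3 = D.
The longitude characters are unchanged.

AD99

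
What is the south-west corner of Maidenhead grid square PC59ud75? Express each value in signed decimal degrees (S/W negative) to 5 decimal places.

Field P=15, C=2: +15·20° lon, +2·10° lat → SW at lon 120°, lat -70°.
Square 5, 9: +5·2° lon, +9·1° lat → SW at lon 130°, lat -61°.
Subsquare u=20, d=3: +20·0.0833333° lon, +3·0.0416667° lat → SW at lon 131.667°, lat -60.875°.
Extended square 7, 5: +7·0.00833333° lon, +5·0.00416667° lat → SW at lon 131.725°, lat -60.8542°.
latitude -60.85417, longitude 131.72500.

-60.85417, 131.72500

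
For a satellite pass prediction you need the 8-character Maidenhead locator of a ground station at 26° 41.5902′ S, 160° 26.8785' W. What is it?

AG93sh63

Add 180° to longitude and 90° to latitude: 19.55202, 63.30683.
Field: lon ⌊19.55202/20⌋ = 0 → A; lat ⌊63.30683/10⌋ = 6 → G.
Square: lon ⌊19.55202/2⌋ = 9; lat ⌊3.30683/1⌋ = 3.
Subsquare: lon ⌊1.55202/0.0833333⌋ = 18 → s; lat ⌊0.30683/0.0416667⌋ = 7 → h.
Extended square: lon ⌊0.05202/0.00833333⌋ = 6; lat ⌊0.01516/0.00416667⌋ = 3.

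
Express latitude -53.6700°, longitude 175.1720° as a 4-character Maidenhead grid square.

Add 180° to longitude and 90° to latitude: 355.17, 36.33.
Field: lon ⌊355.17/20⌋ = 17 → R; lat ⌊36.33/10⌋ = 3 → D.
Square: lon ⌊15.17/2⌋ = 7; lat ⌊6.33/1⌋ = 6.

RD76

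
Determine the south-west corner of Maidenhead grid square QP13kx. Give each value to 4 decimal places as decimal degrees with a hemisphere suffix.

Field Q=16, P=15: +16·20° lon, +15·10° lat → SW at lon 140°, lat 60°.
Square 1, 3: +1·2° lon, +3·1° lat → SW at lon 142°, lat 63°.
Subsquare k=10, x=23: +10·0.0833333° lon, +23·0.0416667° lat → SW at lon 142.833°, lat 63.9583°.
latitude 63.9583° N, longitude 142.8333° E.

63.9583° N, 142.8333° E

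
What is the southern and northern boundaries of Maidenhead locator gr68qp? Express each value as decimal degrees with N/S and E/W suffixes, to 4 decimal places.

Field G=6, R=17: +6·20° lon, +17·10° lat → SW at lon -60°, lat 80°.
Square 6, 8: +6·2° lon, +8·1° lat → SW at lon -48°, lat 88°.
Subsquare q=16, p=15: +16·0.0833333° lon, +15·0.0416667° lat → SW at lon -46.6667°, lat 88.625°.
Cell spans 0.0833333° lon × 0.0416667° lat.
south 88.6250° N, north 88.6667° N.

88.6250° N, 88.6667° N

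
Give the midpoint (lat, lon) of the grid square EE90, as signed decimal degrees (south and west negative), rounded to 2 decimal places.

Field E=4, E=4: +4·20° lon, +4·10° lat → SW at lon -100°, lat -50°.
Square 9, 0: +9·2° lon, +0·1° lat → SW at lon -82°, lat -50°.
Cell spans 2° lon × 1° lat. Centre is SW corner plus half of each.
latitude -49.50, longitude -81.00.

-49.50, -81.00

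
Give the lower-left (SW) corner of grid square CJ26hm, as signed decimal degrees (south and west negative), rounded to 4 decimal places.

6.5000, -135.4167

Field C=2, J=9: +2·20° lon, +9·10° lat → SW at lon -140°, lat 0°.
Square 2, 6: +2·2° lon, +6·1° lat → SW at lon -136°, lat 6°.
Subsquare h=7, m=12: +7·0.0833333° lon, +12·0.0416667° lat → SW at lon -135.417°, lat 6.5°.
latitude 6.5000, longitude -135.4167.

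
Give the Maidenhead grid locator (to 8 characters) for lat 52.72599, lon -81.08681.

EO92kr94

Shift to the Maidenhead origin (180°W, 90°S): lon 98.91319, lat 142.72599.
Field: 98.91319/20 → 4 → E, 142.72599/10 → 14 → O; chars EO.
Square: 18.91319/2 → 9, 2.72599/1 → 2; chars 92.
Subsquare: 0.91319/0.0833333 → 10 → k, 0.72599/0.0416667 → 17 → r; chars kr.
Extended square: 0.07986/0.00833333 → 9, 0.01766/0.00416667 → 4; chars 94.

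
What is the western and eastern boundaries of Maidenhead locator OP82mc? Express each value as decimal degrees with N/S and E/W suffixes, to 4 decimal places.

Field O=14, P=15: +14·20° lon, +15·10° lat → SW at lon 100°, lat 60°.
Square 8, 2: +8·2° lon, +2·1° lat → SW at lon 116°, lat 62°.
Subsquare m=12, c=2: +12·0.0833333° lon, +2·0.0416667° lat → SW at lon 117°, lat 62.0833°.
Cell spans 0.0833333° lon × 0.0416667° lat.
west 117.0000° E, east 117.0833° E.

117.0000° E, 117.0833° E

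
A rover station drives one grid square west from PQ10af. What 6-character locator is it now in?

PQ00xf

Longitude subsquare a = 0; −1 → -1, wraps to 23 = x, carry into square.
Longitude square 1; −1 → 0.
The latitude characters are unchanged.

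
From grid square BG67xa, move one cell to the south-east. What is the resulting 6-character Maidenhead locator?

Longitude subsquare x = 23; +1 → 24, wraps to 0 = a, carry into square.
Longitude square 6; +1 → 7.
Latitude subsquare a = 0; −1 → -1, wraps to 23 = x, carry into square.
Latitude square 7; −1 → 6.

BG76ax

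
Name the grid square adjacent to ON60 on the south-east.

OM79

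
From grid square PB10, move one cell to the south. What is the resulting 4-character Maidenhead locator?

PA19

Latitude square 0; −1 → -1, wraps to 9, carry into field.
Latitude field B = 1; −1 → 0 = A.
The longitude characters are unchanged.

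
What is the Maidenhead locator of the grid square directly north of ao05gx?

AO06ga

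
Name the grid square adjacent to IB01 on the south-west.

Longitude square 0; −1 → -1, wraps to 9, carry into field.
Longitude field I = 8; −1 → 7 = H.
Latitude square 1; −1 → 0.

HB90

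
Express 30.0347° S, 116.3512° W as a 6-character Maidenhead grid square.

Add 180° to longitude and 90° to latitude: 63.6488, 59.9653.
Field: 63.6488/20 → 3 → D, 59.9653/10 → 5 → F; chars DF.
Square: 3.6488/2 → 1, 9.9653/1 → 9; chars 19.
Subsquare: 1.6488/0.0833333 → 19 → t, 0.9653/0.0416667 → 23 → x; chars tx.

DF19tx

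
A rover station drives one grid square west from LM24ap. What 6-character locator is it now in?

Longitude subsquare a = 0; −1 → -1, wraps to 23 = x, carry into square.
Longitude square 2; −1 → 1.
The latitude characters are unchanged.

LM14xp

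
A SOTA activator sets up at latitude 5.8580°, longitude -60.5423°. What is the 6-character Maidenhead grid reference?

FJ95ru

Offset from 180°W / 90°S: lon 119.4577°, lat 95.8580°.
Field (20°×10°, letters A–R): 119.4577/20 → 5 → F, 95.8580/10 → 9 → J; chars FJ.
Square (2°×1°, digits 0–9): 19.4577/2 → 9, 5.8580/1 → 5; chars 95.
Subsquare (5′×2.5′, letters a–x): 1.4577/0.0833333 → 17 → r, 0.8580/0.0416667 → 20 → u; chars ru.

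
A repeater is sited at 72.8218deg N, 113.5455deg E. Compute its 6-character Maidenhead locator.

OQ62st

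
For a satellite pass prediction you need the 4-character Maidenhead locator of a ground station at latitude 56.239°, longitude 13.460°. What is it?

Offset from 180°W / 90°S: lon 193.46°, lat 146.24°.
Field (20°×10°, letters A–R): 193.46/20 → 9 → J, 146.24/10 → 14 → O; chars JO.
Square (2°×1°, digits 0–9): 13.46/2 → 6, 6.24/1 → 6; chars 66.

JO66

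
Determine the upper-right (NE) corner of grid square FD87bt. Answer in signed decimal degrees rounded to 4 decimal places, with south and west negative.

-52.1667, -63.8333

Field F=5, D=3: +5·20° lon, +3·10° lat → SW at lon -80°, lat -60°.
Square 8, 7: +8·2° lon, +7·1° lat → SW at lon -64°, lat -53°.
Subsquare b=1, t=19: +1·0.0833333° lon, +19·0.0416667° lat → SW at lon -63.9167°, lat -52.2083°.
Cell spans 0.0833333° lon × 0.0416667° lat. NE corner is SW corner plus one full cell.
latitude -52.1667, longitude -63.8333.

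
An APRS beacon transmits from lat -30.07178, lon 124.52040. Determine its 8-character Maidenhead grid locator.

PF29gw22

Offset from 180°W / 90°S: lon 304.52040°, lat 59.92822°.
Field: 304.52040/20 → 15 → P, 59.92822/10 → 5 → F; chars PF.
Square: 4.52040/2 → 2, 9.92822/1 → 9; chars 29.
Subsquare: 0.52040/0.0833333 → 6 → g, 0.92822/0.0416667 → 22 → w; chars gw.
Extended square: 0.02040/0.00833333 → 2, 0.01155/0.00416667 → 2; chars 22.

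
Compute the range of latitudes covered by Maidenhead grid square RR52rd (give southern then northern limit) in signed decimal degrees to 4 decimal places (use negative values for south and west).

82.1250, 82.1667

Field R=17, R=17: +17·20° lon, +17·10° lat → SW at lon 160°, lat 80°.
Square 5, 2: +5·2° lon, +2·1° lat → SW at lon 170°, lat 82°.
Subsquare r=17, d=3: +17·0.0833333° lon, +3·0.0416667° lat → SW at lon 171.417°, lat 82.125°.
Cell spans 0.0833333° lon × 0.0416667° lat.
south 82.1250, north 82.1667.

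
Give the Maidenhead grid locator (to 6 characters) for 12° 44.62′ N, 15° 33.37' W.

IK22fr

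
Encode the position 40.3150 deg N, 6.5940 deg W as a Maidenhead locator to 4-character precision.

Offset from 180°W / 90°S: lon 173.41°, lat 130.31°.
Field: lon ⌊173.41/20⌋ = 8 → I; lat ⌊130.31/10⌋ = 13 → N.
Square: lon ⌊13.41/2⌋ = 6; lat ⌊0.31/1⌋ = 0.

IN60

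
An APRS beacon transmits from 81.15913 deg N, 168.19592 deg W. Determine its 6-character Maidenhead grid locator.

AR51vd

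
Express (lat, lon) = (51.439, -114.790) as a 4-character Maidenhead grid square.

DO21

Shift to the Maidenhead origin (180°W, 90°S): lon 65.21, lat 141.44.
Field (20°×10°, letters A–R): lon ⌊65.21/20⌋ = 3 → D; lat ⌊141.44/10⌋ = 14 → O.
Square (2°×1°, digits 0–9): lon ⌊5.21/2⌋ = 2; lat ⌊1.44/1⌋ = 1.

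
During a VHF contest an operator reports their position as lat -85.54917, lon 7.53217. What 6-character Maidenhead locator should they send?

JA34sk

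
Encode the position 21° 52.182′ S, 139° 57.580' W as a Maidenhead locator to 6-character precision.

CG08ad

Shift to the Maidenhead origin (180°W, 90°S): lon 40.0403, lat 68.1303.
Field: 40.0403/20 → 2 → C, 68.1303/10 → 6 → G; chars CG.
Square: 0.0403/2 → 0, 8.1303/1 → 8; chars 08.
Subsquare: 0.0403/0.0833333 → 0 → a, 0.1303/0.0416667 → 3 → d; chars ad.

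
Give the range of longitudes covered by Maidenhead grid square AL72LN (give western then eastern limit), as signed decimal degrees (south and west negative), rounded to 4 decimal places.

-165.0833, -165.0000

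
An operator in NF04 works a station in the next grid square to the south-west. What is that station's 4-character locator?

Longitude square 0; −1 → -1, wraps to 9, carry into field.
Longitude field N = 13; −1 → 12 = M.
Latitude square 4; −1 → 3.

MF93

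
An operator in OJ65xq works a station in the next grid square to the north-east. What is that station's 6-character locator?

OJ75ar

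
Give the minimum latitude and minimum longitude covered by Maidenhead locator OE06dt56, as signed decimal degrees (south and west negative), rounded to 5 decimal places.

-43.18333, 100.29167

Field O=14, E=4: +14·20° lon, +4·10° lat → SW at lon 100°, lat -50°.
Square 0, 6: +0·2° lon, +6·1° lat → SW at lon 100°, lat -44°.
Subsquare d=3, t=19: +3·0.0833333° lon, +19·0.0416667° lat → SW at lon 100.25°, lat -43.2083°.
Extended square 5, 6: +5·0.00833333° lon, +6·0.00416667° lat → SW at lon 100.292°, lat -43.1833°.
latitude -43.18333, longitude 100.29167.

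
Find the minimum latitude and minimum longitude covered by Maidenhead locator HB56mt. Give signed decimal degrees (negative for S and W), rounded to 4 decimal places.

-73.2083, -29.0000

Field H=7, B=1: +7·20° lon, +1·10° lat → SW at lon -40°, lat -80°.
Square 5, 6: +5·2° lon, +6·1° lat → SW at lon -30°, lat -74°.
Subsquare m=12, t=19: +12·0.0833333° lon, +19·0.0416667° lat → SW at lon -29°, lat -73.2083°.
latitude -73.2083, longitude -29.0000.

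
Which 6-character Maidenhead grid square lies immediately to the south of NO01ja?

Latitude subsquare a = 0; −1 → -1, wraps to 23 = x, carry into square.
Latitude square 1; −1 → 0.
The longitude characters are unchanged.

NO00jx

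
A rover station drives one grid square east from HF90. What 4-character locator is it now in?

Longitude square 9; +1 → 10, wraps to 0, carry into field.
Longitude field H = 7; +1 → 8 = I.
The latitude characters are unchanged.

IF00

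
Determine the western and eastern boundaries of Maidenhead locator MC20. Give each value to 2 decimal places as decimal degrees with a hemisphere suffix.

Field M=12, C=2: +12·20° lon, +2·10° lat → SW at lon 60°, lat -70°.
Square 2, 0: +2·2° lon, +0·1° lat → SW at lon 64°, lat -70°.
Cell spans 2° lon × 1° lat.
west 64.00° E, east 66.00° E.

64.00° E, 66.00° E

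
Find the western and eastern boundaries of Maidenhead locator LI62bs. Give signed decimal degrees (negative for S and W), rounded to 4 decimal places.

Field L=11, I=8: +11·20° lon, +8·10° lat → SW at lon 40°, lat -10°.
Square 6, 2: +6·2° lon, +2·1° lat → SW at lon 52°, lat -8°.
Subsquare b=1, s=18: +1·0.0833333° lon, +18·0.0416667° lat → SW at lon 52.0833°, lat -7.25°.
Cell spans 0.0833333° lon × 0.0416667° lat.
west 52.0833, east 52.1667.

52.0833, 52.1667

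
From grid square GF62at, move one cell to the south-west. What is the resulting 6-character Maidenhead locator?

Longitude subsquare a = 0; −1 → -1, wraps to 23 = x, carry into square.
Longitude square 6; −1 → 5.
Latitude subsquare t = 19; −1 → 18 = s.

GF52xs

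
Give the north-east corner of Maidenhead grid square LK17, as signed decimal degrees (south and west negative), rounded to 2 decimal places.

18.00, 44.00

Field L=11, K=10: +11·20° lon, +10·10° lat → SW at lon 40°, lat 10°.
Square 1, 7: +1·2° lon, +7·1° lat → SW at lon 42°, lat 17°.
Cell spans 2° lon × 1° lat. NE corner is SW corner plus one full cell.
latitude 18.00, longitude 44.00.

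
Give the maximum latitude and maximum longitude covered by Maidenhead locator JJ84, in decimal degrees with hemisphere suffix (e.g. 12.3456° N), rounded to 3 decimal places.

Field J=9, J=9: +9·20° lon, +9·10° lat → SW at lon 0°, lat 0°.
Square 8, 4: +8·2° lon, +4·1° lat → SW at lon 16°, lat 4°.
Cell spans 2° lon × 1° lat. NE corner is SW corner plus one full cell.
latitude 5.000° N, longitude 18.000° E.

5.000° N, 18.000° E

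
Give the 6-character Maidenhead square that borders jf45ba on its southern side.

JF44bx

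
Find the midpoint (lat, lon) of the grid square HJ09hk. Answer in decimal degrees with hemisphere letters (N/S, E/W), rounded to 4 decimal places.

9.4375° N, 39.3750° W

Field H=7, J=9: +7·20° lon, +9·10° lat → SW at lon -40°, lat 0°.
Square 0, 9: +0·2° lon, +9·1° lat → SW at lon -40°, lat 9°.
Subsquare h=7, k=10: +7·0.0833333° lon, +10·0.0416667° lat → SW at lon -39.4167°, lat 9.41667°.
Cell spans 0.0833333° lon × 0.0416667° lat. Centre is SW corner plus half of each.
latitude 9.4375° N, longitude 39.3750° W.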